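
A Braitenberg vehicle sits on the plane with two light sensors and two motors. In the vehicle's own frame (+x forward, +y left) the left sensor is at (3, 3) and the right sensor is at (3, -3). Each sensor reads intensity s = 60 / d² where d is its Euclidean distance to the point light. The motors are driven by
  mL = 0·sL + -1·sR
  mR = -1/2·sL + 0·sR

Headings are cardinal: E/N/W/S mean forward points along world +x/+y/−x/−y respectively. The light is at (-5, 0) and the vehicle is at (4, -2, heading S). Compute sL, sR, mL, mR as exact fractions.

60/169 60/61 -60/61 -30/169

left sensor world pos  = (7, -5); dL² = 169
right sensor world pos = (1, -5); dR² = 61
sL = 60/169 = 60/169
sR = 60/61 = 60/61
mL = 0·sL + -1·sR = -60/61
mR = -1/2·sL + 0·sR = -30/169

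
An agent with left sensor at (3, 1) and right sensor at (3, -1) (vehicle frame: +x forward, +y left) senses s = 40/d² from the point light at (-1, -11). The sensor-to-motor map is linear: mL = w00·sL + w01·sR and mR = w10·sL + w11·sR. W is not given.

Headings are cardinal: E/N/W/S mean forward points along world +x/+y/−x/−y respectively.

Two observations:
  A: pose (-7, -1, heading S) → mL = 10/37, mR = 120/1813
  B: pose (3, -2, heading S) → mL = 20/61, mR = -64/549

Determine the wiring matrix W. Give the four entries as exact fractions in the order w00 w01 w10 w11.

obs A: pose=(-7,-1,S) → sL=20/37, sR=20/49, mL=10/37, mR=120/1813
obs B: pose=(3,-2,S) → sL=40/61, sR=8/9, mL=20/61, mR=-64/549
sensor matrix S = [[20/37, 20/49], [40/61, 8/9]]; det S = 211840/995337
solve [mL_A; mL_B] = S·[w00; w01] and [mR_A; mR_B] = S·[w10; w11]:
  w00 = 1/2, w01 = 0, w10 = 1/2, w11 = -1/2

1/2 0 1/2 -1/2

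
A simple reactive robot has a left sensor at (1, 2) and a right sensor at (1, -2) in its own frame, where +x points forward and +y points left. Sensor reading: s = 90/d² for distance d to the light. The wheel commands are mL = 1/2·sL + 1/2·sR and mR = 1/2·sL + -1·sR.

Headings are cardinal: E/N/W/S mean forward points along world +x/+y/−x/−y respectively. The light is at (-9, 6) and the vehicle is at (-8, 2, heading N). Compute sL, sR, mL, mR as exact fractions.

9 5 7 -1/2

left sensor world pos  = (-10, 3); dL² = 10
right sensor world pos = (-6, 3); dR² = 18
sL = 90/10 = 9
sR = 90/18 = 5
mL = 1/2·sL + 1/2·sR = 7
mR = 1/2·sL + -1·sR = -1/2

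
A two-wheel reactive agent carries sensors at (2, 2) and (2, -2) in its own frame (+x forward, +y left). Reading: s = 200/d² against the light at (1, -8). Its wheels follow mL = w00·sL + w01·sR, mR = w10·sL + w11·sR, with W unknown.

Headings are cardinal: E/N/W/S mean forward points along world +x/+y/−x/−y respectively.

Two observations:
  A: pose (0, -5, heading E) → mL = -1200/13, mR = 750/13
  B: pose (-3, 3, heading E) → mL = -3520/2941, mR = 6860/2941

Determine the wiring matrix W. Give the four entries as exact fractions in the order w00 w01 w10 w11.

1 -1 1 1/2

obs A: pose=(0,-5,E) → sL=100/13, sR=100, mL=-1200/13, mR=750/13
obs B: pose=(-3,3,E) → sL=200/173, sR=40/17, mL=-3520/2941, mR=6860/2941
sensor matrix S = [[100/13, 100], [200/173, 40/17]]; det S = -3728000/38233
solve [mL_A; mL_B] = S·[w00; w01] and [mR_A; mR_B] = S·[w10; w11]:
  w00 = 1, w01 = -1, w10 = 1, w11 = 1/2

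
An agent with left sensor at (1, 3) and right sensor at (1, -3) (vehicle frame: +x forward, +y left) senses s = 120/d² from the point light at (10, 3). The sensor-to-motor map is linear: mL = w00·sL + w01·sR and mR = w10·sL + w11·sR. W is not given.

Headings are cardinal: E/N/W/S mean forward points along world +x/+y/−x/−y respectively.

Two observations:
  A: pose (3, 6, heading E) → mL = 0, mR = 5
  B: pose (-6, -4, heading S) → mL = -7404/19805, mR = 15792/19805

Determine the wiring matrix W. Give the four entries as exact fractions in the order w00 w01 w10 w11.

-1 1/2 1 1

obs A: pose=(3,6,E) → sL=5/3, sR=10/3, mL=0, mR=5
obs B: pose=(-6,-4,S) → sL=120/233, sR=24/85, mL=-7404/19805, mR=15792/19805
sensor matrix S = [[5/3, 10/3], [120/233, 24/85]]; det S = -4936/3961
solve [mL_A; mL_B] = S·[w00; w01] and [mR_A; mR_B] = S·[w10; w11]:
  w00 = -1, w01 = 1/2, w10 = 1, w11 = 1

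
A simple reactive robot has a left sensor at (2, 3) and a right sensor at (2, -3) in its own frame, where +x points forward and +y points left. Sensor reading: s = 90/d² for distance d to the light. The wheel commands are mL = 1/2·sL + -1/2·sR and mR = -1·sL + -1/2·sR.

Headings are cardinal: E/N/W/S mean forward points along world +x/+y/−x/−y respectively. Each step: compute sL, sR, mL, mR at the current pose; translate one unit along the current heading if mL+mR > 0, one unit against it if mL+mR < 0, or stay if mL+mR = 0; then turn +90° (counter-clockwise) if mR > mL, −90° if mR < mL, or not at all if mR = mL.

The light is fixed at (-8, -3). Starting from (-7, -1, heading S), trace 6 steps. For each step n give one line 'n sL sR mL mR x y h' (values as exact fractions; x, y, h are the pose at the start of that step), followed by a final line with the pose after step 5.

n=0: pose=(-7,-1,S); sL=45/8, sR=45/2; mL=-135/16, mR=-135/8; mL+mR=-405/16 → advance -1; mR−mL=-135/16 → turn -1·90°
n=1: pose=(-7,0,W); sL=90, sR=90/37; mL=1620/37, mR=-3375/37; mL+mR=-1755/37 → advance -1; mR−mL=-135 → turn -1·90°
n=2: pose=(-6,0,N); sL=45/13, sR=9/5; mL=54/65, mR=-567/130; mL+mR=-459/130 → advance -1; mR−mL=-135/26 → turn -1·90°
n=3: pose=(-6,-1,E); sL=90/41, sR=90/17; mL=-1080/697, mR=-3375/697; mL+mR=-4455/697 → advance -1; mR−mL=-135/41 → turn -1·90°
n=4: pose=(-7,-1,S); sL=45/8, sR=45/2; mL=-135/16, mR=-135/8; mL+mR=-405/16 → advance -1; mR−mL=-135/16 → turn -1·90°
n=5: pose=(-7,0,W); sL=90, sR=90/37; mL=1620/37, mR=-3375/37; mL+mR=-1755/37 → advance -1; mR−mL=-135 → turn -1·90°

0 45/8 45/2 -135/16 -135/8 -7 -1 S
1 90 90/37 1620/37 -3375/37 -7 0 W
2 45/13 9/5 54/65 -567/130 -6 0 N
3 90/41 90/17 -1080/697 -3375/697 -6 -1 E
4 45/8 45/2 -135/16 -135/8 -7 -1 S
5 90 90/37 1620/37 -3375/37 -7 0 W
final -6 0 N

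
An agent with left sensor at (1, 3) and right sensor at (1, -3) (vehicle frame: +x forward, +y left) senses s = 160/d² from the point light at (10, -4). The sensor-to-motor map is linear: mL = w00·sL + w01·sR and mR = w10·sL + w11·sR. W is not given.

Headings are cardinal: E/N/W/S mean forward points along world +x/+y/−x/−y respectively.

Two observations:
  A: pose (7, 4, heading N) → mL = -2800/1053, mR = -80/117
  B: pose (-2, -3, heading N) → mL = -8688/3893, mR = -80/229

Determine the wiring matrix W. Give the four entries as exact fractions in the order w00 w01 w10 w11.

obs A: pose=(7,4,N) → sL=160/117, sR=160/81, mL=-2800/1053, mR=-80/117
obs B: pose=(-2,-3,N) → sL=160/229, sR=32/17, mL=-8688/3893, mR=-80/229
sensor matrix S = [[160/117, 160/81], [160/229, 32/17]]; det S = 4894720/4099329
solve [mL_A; mL_B] = S·[w00; w01] and [mR_A; mR_B] = S·[w10; w11]:
  w00 = -1/2, w01 = -1, w10 = -1/2, w11 = 0

-1/2 -1 -1/2 0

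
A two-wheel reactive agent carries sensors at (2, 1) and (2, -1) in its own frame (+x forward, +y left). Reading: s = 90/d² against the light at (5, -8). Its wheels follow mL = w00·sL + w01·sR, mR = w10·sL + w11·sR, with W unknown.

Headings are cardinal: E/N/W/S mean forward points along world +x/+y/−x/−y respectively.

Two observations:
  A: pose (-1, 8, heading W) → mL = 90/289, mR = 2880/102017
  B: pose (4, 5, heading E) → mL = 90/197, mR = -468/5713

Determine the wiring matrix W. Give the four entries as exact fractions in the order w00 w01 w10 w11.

obs A: pose=(-1,8,W) → sL=90/289, sR=90/353, mL=90/289, mR=2880/102017
obs B: pose=(4,5,E) → sL=90/197, sR=18/29, mL=90/197, mR=-468/5713
sensor matrix S = [[90/289, 90/353], [90/197, 18/29]]; det S = 44770320/582823121
solve [mL_A; mL_B] = S·[w00; w01] and [mR_A; mR_B] = S·[w10; w11]:
  w00 = 1, w01 = 0, w10 = 1/2, w11 = -1/2

1 0 1/2 -1/2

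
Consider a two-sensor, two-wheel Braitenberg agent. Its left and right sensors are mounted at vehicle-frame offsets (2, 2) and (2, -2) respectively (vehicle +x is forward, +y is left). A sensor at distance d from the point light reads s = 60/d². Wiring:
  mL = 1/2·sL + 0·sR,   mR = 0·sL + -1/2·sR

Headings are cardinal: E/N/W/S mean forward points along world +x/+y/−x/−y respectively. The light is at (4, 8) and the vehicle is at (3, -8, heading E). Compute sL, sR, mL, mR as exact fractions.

left sensor world pos  = (5, -6); dL² = 197
right sensor world pos = (5, -10); dR² = 325
sL = 60/197 = 60/197
sR = 60/325 = 12/65
mL = 1/2·sL + 0·sR = 30/197
mR = 0·sL + -1/2·sR = -6/65

60/197 12/65 30/197 -6/65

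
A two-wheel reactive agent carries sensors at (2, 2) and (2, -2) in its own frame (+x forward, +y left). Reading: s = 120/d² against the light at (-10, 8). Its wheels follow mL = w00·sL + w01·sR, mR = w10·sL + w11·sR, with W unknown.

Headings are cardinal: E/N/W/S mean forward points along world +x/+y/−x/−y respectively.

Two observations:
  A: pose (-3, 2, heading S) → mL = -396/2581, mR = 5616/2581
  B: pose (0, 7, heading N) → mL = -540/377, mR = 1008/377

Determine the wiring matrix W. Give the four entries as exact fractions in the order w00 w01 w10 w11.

-1 1/2 1 1

obs A: pose=(-3,2,S) → sL=24/29, sR=120/89, mL=-396/2581, mR=5616/2581
obs B: pose=(0,7,N) → sL=24/13, sR=24/29, mL=-540/377, mR=1008/377
sensor matrix S = [[24/29, 120/89], [24/13, 24/29]]; det S = -1755648/973037
solve [mL_A; mL_B] = S·[w00; w01] and [mR_A; mR_B] = S·[w10; w11]:
  w00 = -1, w01 = 1/2, w10 = 1, w11 = 1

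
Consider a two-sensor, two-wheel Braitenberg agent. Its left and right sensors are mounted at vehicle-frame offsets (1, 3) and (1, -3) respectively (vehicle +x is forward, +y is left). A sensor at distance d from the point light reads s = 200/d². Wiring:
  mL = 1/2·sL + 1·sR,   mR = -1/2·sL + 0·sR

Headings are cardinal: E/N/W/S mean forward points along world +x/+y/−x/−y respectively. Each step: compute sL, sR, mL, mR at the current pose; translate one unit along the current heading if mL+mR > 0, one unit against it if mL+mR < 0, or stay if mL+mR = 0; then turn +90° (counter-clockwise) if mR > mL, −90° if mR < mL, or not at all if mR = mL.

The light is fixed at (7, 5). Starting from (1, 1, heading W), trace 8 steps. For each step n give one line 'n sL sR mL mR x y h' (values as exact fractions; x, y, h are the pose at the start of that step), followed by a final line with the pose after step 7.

n=0: pose=(1,1,W); sL=100/49, sR=4; mL=246/49, mR=-50/49; mL+mR=4 → advance +1; mR−mL=-296/49 → turn -1·90°
n=1: pose=(0,1,N); sL=200/109, sR=8; mL=972/109, mR=-100/109; mL+mR=8 → advance +1; mR−mL=-1072/109 → turn -1·90°
n=2: pose=(0,2,E); sL=50/9, sR=25/9; mL=50/9, mR=-25/9; mL+mR=25/9 → advance +1; mR−mL=-25/3 → turn -1·90°
n=3: pose=(1,2,S); sL=8, sR=200/97; mL=588/97, mR=-4; mL+mR=200/97 → advance +1; mR−mL=-976/97 → turn -1·90°
n=4: pose=(1,1,W); sL=100/49, sR=4; mL=246/49, mR=-50/49; mL+mR=4 → advance +1; mR−mL=-296/49 → turn -1·90°
n=5: pose=(0,1,N); sL=200/109, sR=8; mL=972/109, mR=-100/109; mL+mR=8 → advance +1; mR−mL=-1072/109 → turn -1·90°
n=6: pose=(0,2,E); sL=50/9, sR=25/9; mL=50/9, mR=-25/9; mL+mR=25/9 → advance +1; mR−mL=-25/3 → turn -1·90°
n=7: pose=(1,2,S); sL=8, sR=200/97; mL=588/97, mR=-4; mL+mR=200/97 → advance +1; mR−mL=-976/97 → turn -1·90°

0 100/49 4 246/49 -50/49 1 1 W
1 200/109 8 972/109 -100/109 0 1 N
2 50/9 25/9 50/9 -25/9 0 2 E
3 8 200/97 588/97 -4 1 2 S
4 100/49 4 246/49 -50/49 1 1 W
5 200/109 8 972/109 -100/109 0 1 N
6 50/9 25/9 50/9 -25/9 0 2 E
7 8 200/97 588/97 -4 1 2 S
final 1 1 W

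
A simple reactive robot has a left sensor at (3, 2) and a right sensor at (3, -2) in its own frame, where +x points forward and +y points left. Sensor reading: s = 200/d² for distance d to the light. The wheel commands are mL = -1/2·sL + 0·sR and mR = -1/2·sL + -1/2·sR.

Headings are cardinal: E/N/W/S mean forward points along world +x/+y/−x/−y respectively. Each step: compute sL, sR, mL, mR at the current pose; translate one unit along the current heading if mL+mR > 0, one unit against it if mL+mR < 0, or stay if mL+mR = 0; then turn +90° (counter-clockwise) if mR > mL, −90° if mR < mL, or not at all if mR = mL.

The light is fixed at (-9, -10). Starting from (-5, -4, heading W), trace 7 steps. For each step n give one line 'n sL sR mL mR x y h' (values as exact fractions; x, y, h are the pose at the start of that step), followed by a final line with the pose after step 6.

0 200/17 40/13 -100/17 -1640/221 -5 -4 W
1 20/9 20/13 -10/9 -220/117 -4 -4 N
2 200/113 200/73 -100/113 -18600/8249 -4 -5 E
3 5 25 -5/2 -15 -5 -5 S
4 200/17 40/13 -100/17 -1640/221 -5 -4 W
5 20/9 20/13 -10/9 -220/117 -4 -4 N
6 200/113 200/73 -100/113 -18600/8249 -4 -5 E
final -5 -5 S

n=0: pose=(-5,-4,W); sL=200/17, sR=40/13; mL=-100/17, mR=-1640/221; mL+mR=-2940/221 → advance -1; mR−mL=-20/13 → turn -1·90°
n=1: pose=(-4,-4,N); sL=20/9, sR=20/13; mL=-10/9, mR=-220/117; mL+mR=-350/117 → advance -1; mR−mL=-10/13 → turn -1·90°
n=2: pose=(-4,-5,E); sL=200/113, sR=200/73; mL=-100/113, mR=-18600/8249; mL+mR=-25900/8249 → advance -1; mR−mL=-100/73 → turn -1·90°
n=3: pose=(-5,-5,S); sL=5, sR=25; mL=-5/2, mR=-15; mL+mR=-35/2 → advance -1; mR−mL=-25/2 → turn -1·90°
n=4: pose=(-5,-4,W); sL=200/17, sR=40/13; mL=-100/17, mR=-1640/221; mL+mR=-2940/221 → advance -1; mR−mL=-20/13 → turn -1·90°
n=5: pose=(-4,-4,N); sL=20/9, sR=20/13; mL=-10/9, mR=-220/117; mL+mR=-350/117 → advance -1; mR−mL=-10/13 → turn -1·90°
n=6: pose=(-4,-5,E); sL=200/113, sR=200/73; mL=-100/113, mR=-18600/8249; mL+mR=-25900/8249 → advance -1; mR−mL=-100/73 → turn -1·90°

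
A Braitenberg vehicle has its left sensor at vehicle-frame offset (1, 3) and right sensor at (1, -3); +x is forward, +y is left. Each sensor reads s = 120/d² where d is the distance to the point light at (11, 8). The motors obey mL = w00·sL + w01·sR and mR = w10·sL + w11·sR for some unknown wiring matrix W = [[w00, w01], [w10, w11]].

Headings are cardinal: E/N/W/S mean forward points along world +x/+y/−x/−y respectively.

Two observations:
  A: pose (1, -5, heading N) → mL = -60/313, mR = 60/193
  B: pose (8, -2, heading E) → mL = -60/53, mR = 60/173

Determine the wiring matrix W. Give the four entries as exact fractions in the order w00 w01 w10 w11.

obs A: pose=(1,-5,N) → sL=120/313, sR=120/193, mL=-60/313, mR=60/193
obs B: pose=(8,-2,E) → sL=120/53, sR=120/173, mL=-60/53, mR=60/173
sensor matrix S = [[120/313, 120/193], [120/53, 120/173]]; det S = -632448000/553890121
solve [mL_A; mL_B] = S·[w00; w01] and [mR_A; mR_B] = S·[w10; w11]:
  w00 = -1/2, w01 = 0, w10 = 0, w11 = 1/2

-1/2 0 0 1/2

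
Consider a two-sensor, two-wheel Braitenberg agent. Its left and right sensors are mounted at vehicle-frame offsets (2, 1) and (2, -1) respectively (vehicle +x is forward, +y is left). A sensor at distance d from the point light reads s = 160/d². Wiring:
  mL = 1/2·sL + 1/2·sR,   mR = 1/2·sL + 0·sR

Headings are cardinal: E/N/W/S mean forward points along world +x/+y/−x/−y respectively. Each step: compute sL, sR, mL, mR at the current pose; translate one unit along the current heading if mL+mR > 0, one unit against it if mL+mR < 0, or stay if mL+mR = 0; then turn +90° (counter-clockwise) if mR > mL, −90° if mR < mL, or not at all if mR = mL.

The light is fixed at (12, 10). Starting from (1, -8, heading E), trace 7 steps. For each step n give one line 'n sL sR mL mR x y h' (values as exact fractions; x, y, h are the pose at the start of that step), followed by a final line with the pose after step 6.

n=0: pose=(1,-8,E); sL=16/37, sR=80/221; mL=3248/8177, mR=8/37; mL+mR=5016/8177 → advance +1; mR−mL=-40/221 → turn -1·90°
n=1: pose=(2,-8,S); sL=160/481, sR=160/521; mL=80160/250601, mR=80/481; mL+mR=121840/250601 → advance +1; mR−mL=-80/521 → turn -1·90°
n=2: pose=(2,-9,W); sL=5/17, sR=40/117; mL=1265/3978, mR=5/34; mL+mR=925/1989 → advance +1; mR−mL=-20/117 → turn -1·90°
n=3: pose=(1,-9,N); sL=160/433, sR=160/389; mL=65760/168437, mR=80/433; mL+mR=96880/168437 → advance +1; mR−mL=-80/389 → turn -1·90°
n=4: pose=(1,-8,E); sL=16/37, sR=80/221; mL=3248/8177, mR=8/37; mL+mR=5016/8177 → advance +1; mR−mL=-40/221 → turn -1·90°
n=5: pose=(2,-8,S); sL=160/481, sR=160/521; mL=80160/250601, mR=80/481; mL+mR=121840/250601 → advance +1; mR−mL=-80/521 → turn -1·90°
n=6: pose=(2,-9,W); sL=5/17, sR=40/117; mL=1265/3978, mR=5/34; mL+mR=925/1989 → advance +1; mR−mL=-20/117 → turn -1·90°

0 16/37 80/221 3248/8177 8/37 1 -8 E
1 160/481 160/521 80160/250601 80/481 2 -8 S
2 5/17 40/117 1265/3978 5/34 2 -9 W
3 160/433 160/389 65760/168437 80/433 1 -9 N
4 16/37 80/221 3248/8177 8/37 1 -8 E
5 160/481 160/521 80160/250601 80/481 2 -8 S
6 5/17 40/117 1265/3978 5/34 2 -9 W
final 1 -9 N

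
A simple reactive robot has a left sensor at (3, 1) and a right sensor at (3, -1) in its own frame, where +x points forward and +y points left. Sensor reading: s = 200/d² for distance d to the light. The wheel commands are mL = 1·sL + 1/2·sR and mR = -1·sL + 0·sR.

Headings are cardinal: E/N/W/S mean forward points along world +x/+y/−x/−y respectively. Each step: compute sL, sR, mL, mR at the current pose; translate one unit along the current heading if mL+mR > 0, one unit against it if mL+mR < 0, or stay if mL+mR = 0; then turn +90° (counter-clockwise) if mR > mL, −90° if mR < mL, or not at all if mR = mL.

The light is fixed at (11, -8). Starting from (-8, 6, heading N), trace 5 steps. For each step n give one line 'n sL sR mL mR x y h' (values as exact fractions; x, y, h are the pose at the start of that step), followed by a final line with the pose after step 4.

n=0: pose=(-8,6,N); sL=200/689, sR=200/613; mL=191500/422357, mR=-200/689; mL+mR=100/613 → advance +1; mR−mL=-314100/422357 → turn -1·90°
n=1: pose=(-8,7,E); sL=25/64, sR=50/113; mL=4425/7232, mR=-25/64; mL+mR=25/113 → advance +1; mR−mL=-3625/3616 → turn -1·90°
n=2: pose=(-7,7,S); sL=200/433, sR=40/101; mL=28860/43733, mR=-200/433; mL+mR=20/101 → advance +1; mR−mL=-49060/43733 → turn -1·90°
n=3: pose=(-7,6,W); sL=20/61, sR=100/333; mL=9710/20313, mR=-20/61; mL+mR=50/333 → advance +1; mR−mL=-16370/20313 → turn -1·90°
n=4: pose=(-8,6,N); sL=200/689, sR=200/613; mL=191500/422357, mR=-200/689; mL+mR=100/613 → advance +1; mR−mL=-314100/422357 → turn -1·90°

0 200/689 200/613 191500/422357 -200/689 -8 6 N
1 25/64 50/113 4425/7232 -25/64 -8 7 E
2 200/433 40/101 28860/43733 -200/433 -7 7 S
3 20/61 100/333 9710/20313 -20/61 -7 6 W
4 200/689 200/613 191500/422357 -200/689 -8 6 N
final -8 7 E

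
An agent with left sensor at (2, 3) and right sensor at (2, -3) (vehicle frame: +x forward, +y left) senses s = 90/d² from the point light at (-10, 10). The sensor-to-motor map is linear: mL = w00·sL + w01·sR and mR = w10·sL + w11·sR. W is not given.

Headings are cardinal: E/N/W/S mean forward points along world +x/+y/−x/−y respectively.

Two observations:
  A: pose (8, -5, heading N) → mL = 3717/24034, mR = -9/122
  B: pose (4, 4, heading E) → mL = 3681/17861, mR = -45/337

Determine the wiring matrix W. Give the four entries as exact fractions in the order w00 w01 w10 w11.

obs A: pose=(8,-5,N) → sL=45/197, sR=9/61, mL=3717/24034, mR=-9/122
obs B: pose=(4,4,E) → sL=18/53, sR=90/337, mL=3681/17861, mR=-45/337
sensor matrix S = [[45/197, 9/61], [18/53, 90/337]]; det S = 2338632/214635637
solve [mL_A; mL_B] = S·[w00; w01] and [mR_A; mR_B] = S·[w10; w11]:
  w00 = 1, w01 = -1/2, w10 = 0, w11 = -1/2

1 -1/2 0 -1/2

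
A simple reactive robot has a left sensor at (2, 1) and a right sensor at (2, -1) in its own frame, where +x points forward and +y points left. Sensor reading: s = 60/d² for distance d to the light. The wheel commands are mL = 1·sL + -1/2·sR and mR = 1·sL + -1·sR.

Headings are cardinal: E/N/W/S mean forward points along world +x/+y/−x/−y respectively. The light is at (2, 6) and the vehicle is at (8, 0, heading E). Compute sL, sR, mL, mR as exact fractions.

60/89 60/113 4110/10057 1440/10057

left sensor world pos  = (10, 1); dL² = 89
right sensor world pos = (10, -1); dR² = 113
sL = 60/89 = 60/89
sR = 60/113 = 60/113
mL = 1·sL + -1/2·sR = 4110/10057
mR = 1·sL + -1·sR = 1440/10057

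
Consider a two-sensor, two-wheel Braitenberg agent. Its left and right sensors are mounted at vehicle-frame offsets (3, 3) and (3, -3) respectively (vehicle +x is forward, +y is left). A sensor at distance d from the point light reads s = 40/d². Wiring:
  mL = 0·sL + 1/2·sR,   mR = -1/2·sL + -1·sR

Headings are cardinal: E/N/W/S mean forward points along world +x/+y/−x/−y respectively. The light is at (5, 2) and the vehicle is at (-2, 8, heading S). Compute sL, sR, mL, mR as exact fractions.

8/5 40/109 20/109 -636/545

left sensor world pos  = (1, 5); dL² = 25
right sensor world pos = (-5, 5); dR² = 109
sL = 40/25 = 8/5
sR = 40/109 = 40/109
mL = 0·sL + 1/2·sR = 20/109
mR = -1/2·sL + -1·sR = -636/545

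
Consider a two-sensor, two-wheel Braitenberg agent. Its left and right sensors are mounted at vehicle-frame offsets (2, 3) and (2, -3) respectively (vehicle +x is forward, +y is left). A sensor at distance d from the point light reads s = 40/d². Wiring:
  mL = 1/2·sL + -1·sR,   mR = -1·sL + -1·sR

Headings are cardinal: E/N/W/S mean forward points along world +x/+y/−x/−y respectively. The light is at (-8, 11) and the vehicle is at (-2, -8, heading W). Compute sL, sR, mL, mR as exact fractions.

left sensor world pos  = (-4, -11); dL² = 500
right sensor world pos = (-4, -5); dR² = 272
sL = 40/500 = 2/25
sR = 40/272 = 5/34
mL = 1/2·sL + -1·sR = -91/850
mR = -1·sL + -1·sR = -193/850

2/25 5/34 -91/850 -193/850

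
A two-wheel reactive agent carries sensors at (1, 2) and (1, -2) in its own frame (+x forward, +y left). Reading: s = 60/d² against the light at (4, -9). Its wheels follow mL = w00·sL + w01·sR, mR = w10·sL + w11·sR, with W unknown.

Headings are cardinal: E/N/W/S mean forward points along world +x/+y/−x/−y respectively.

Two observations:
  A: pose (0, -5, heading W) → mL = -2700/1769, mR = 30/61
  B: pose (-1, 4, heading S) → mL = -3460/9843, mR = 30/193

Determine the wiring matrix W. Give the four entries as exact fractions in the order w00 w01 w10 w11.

obs A: pose=(0,-5,W) → sL=60/29, sR=60/61, mL=-2700/1769, mR=30/61
obs B: pose=(-1,4,S) → sL=20/51, sR=60/193, mL=-3460/9843, mR=30/193
sensor matrix S = [[60/29, 60/61], [20/51, 60/193]]; det S = 1494400/5804089
solve [mL_A; mL_B] = S·[w00; w01] and [mR_A; mR_B] = S·[w10; w11]:
  w00 = -1/2, w01 = -1/2, w10 = 0, w11 = 1/2

-1/2 -1/2 0 1/2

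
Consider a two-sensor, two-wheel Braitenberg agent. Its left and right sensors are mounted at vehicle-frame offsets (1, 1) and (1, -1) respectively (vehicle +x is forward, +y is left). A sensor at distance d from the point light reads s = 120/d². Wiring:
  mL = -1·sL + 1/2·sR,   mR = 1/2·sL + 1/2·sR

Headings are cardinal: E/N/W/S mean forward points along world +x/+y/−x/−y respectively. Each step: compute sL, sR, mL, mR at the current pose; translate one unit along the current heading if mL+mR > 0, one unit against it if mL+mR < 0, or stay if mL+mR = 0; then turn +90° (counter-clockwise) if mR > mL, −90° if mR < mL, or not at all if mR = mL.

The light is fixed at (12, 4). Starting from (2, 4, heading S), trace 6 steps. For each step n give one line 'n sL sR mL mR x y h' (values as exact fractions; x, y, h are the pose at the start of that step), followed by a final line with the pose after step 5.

0 60/41 60/61 -2430/2501 3060/2501 2 4 S
1 40/27 24/17 -356/459 664/459 2 3 E
2 6/5 15/8 -21/80 123/80 3 3 N
3 120/101 120/101 -60/101 120/101 3 4 W
4 60/41 60/61 -2430/2501 3060/2501 2 4 S
5 40/27 24/17 -356/459 664/459 2 3 E
final 3 3 N

n=0: pose=(2,4,S); sL=60/41, sR=60/61; mL=-2430/2501, mR=3060/2501; mL+mR=630/2501 → advance +1; mR−mL=90/41 → turn +1·90°
n=1: pose=(2,3,E); sL=40/27, sR=24/17; mL=-356/459, mR=664/459; mL+mR=308/459 → advance +1; mR−mL=20/9 → turn +1·90°
n=2: pose=(3,3,N); sL=6/5, sR=15/8; mL=-21/80, mR=123/80; mL+mR=51/40 → advance +1; mR−mL=9/5 → turn +1·90°
n=3: pose=(3,4,W); sL=120/101, sR=120/101; mL=-60/101, mR=120/101; mL+mR=60/101 → advance +1; mR−mL=180/101 → turn +1·90°
n=4: pose=(2,4,S); sL=60/41, sR=60/61; mL=-2430/2501, mR=3060/2501; mL+mR=630/2501 → advance +1; mR−mL=90/41 → turn +1·90°
n=5: pose=(2,3,E); sL=40/27, sR=24/17; mL=-356/459, mR=664/459; mL+mR=308/459 → advance +1; mR−mL=20/9 → turn +1·90°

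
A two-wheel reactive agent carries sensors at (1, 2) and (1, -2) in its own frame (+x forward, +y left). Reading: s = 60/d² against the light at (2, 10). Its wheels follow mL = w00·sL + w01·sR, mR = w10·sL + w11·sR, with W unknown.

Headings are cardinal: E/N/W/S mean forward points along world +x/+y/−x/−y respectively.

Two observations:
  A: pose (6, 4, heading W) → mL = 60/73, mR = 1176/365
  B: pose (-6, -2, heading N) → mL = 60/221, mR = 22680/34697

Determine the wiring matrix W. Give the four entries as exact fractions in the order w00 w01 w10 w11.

obs A: pose=(6,4,W) → sL=60/73, sR=12/5, mL=60/73, mR=1176/365
obs B: pose=(-6,-2,N) → sL=60/221, sR=60/157, mL=60/221, mR=22680/34697
sensor matrix S = [[60/73, 12/5], [60/221, 60/157]]; det S = -854784/2532881
solve [mL_A; mL_B] = S·[w00; w01] and [mR_A; mR_B] = S·[w10; w11]:
  w00 = 1, w01 = 0, w10 = 1, w11 = 1

1 0 1 1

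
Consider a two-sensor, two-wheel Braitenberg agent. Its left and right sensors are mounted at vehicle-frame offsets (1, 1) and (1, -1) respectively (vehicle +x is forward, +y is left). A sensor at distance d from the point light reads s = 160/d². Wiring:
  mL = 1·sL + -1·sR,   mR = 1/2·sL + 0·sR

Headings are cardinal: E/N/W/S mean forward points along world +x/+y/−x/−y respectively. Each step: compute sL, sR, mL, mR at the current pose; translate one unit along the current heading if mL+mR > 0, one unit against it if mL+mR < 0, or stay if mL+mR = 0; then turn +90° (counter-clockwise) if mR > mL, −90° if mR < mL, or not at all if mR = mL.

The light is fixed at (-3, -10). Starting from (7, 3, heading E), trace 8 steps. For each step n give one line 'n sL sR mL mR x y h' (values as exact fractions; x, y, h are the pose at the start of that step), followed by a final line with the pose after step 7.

n=0: pose=(7,3,E); sL=160/317, sR=32/53; mL=-1664/16801, mR=80/317; mL+mR=2576/16801 → advance +1; mR−mL=5904/16801 → turn +1·90°
n=1: pose=(8,3,N); sL=20/37, sR=8/17; mL=44/629, mR=10/37; mL+mR=214/629 → advance +1; mR−mL=126/629 → turn +1·90°
n=2: pose=(8,4,W); sL=160/269, sR=32/65; mL=1792/17485, mR=80/269; mL+mR=6992/17485 → advance +1; mR−mL=3408/17485 → turn +1·90°
n=3: pose=(7,4,S); sL=16/29, sR=16/25; mL=-64/725, mR=8/29; mL+mR=136/725 → advance +1; mR−mL=264/725 → turn +1·90°
n=4: pose=(7,3,E); sL=160/317, sR=32/53; mL=-1664/16801, mR=80/317; mL+mR=2576/16801 → advance +1; mR−mL=5904/16801 → turn +1·90°
n=5: pose=(8,3,N); sL=20/37, sR=8/17; mL=44/629, mR=10/37; mL+mR=214/629 → advance +1; mR−mL=126/629 → turn +1·90°
n=6: pose=(8,4,W); sL=160/269, sR=32/65; mL=1792/17485, mR=80/269; mL+mR=6992/17485 → advance +1; mR−mL=3408/17485 → turn +1·90°
n=7: pose=(7,4,S); sL=16/29, sR=16/25; mL=-64/725, mR=8/29; mL+mR=136/725 → advance +1; mR−mL=264/725 → turn +1·90°

0 160/317 32/53 -1664/16801 80/317 7 3 E
1 20/37 8/17 44/629 10/37 8 3 N
2 160/269 32/65 1792/17485 80/269 8 4 W
3 16/29 16/25 -64/725 8/29 7 4 S
4 160/317 32/53 -1664/16801 80/317 7 3 E
5 20/37 8/17 44/629 10/37 8 3 N
6 160/269 32/65 1792/17485 80/269 8 4 W
7 16/29 16/25 -64/725 8/29 7 4 S
final 7 3 E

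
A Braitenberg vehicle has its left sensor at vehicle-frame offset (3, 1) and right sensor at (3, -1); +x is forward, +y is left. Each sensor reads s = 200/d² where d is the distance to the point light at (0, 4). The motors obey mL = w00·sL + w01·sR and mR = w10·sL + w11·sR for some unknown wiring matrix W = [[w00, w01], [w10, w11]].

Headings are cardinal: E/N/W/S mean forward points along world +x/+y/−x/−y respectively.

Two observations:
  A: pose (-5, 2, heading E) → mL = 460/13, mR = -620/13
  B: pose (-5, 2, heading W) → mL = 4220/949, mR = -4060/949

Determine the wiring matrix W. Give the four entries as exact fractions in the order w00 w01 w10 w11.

obs A: pose=(-5,2,E) → sL=40, sR=200/13, mL=460/13, mR=-620/13
obs B: pose=(-5,2,W) → sL=200/73, sR=40/13, mL=4220/949, mR=-4060/949
sensor matrix S = [[40, 200/13], [200/73, 40/13]]; det S = 76800/949
solve [mL_A; mL_B] = S·[w00; w01] and [mR_A; mR_B] = S·[w10; w11]:
  w00 = 1/2, w01 = 1, w10 = -1, w11 = -1/2

1/2 1 -1 -1/2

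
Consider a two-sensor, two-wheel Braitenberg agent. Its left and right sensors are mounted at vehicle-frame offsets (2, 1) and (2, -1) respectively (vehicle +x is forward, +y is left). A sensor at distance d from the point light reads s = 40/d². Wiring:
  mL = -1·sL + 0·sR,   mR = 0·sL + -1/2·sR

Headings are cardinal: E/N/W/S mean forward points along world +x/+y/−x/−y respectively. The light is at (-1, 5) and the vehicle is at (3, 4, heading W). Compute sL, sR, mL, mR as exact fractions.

5 10 -5 -5

left sensor world pos  = (1, 3); dL² = 8
right sensor world pos = (1, 5); dR² = 4
sL = 40/8 = 5
sR = 40/4 = 10
mL = -1·sL + 0·sR = -5
mR = 0·sL + -1/2·sR = -5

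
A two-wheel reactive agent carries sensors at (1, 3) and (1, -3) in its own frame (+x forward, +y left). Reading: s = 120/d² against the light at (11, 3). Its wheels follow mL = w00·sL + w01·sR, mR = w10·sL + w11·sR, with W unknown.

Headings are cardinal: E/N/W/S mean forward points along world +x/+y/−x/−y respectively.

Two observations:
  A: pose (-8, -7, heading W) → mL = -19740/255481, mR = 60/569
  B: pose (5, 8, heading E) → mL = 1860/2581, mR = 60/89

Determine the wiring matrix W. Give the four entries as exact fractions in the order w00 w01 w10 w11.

obs A: pose=(-8,-7,W) → sL=120/569, sR=120/449, mL=-19740/255481, mR=60/569
obs B: pose=(5,8,E) → sL=120/89, sR=120/29, mL=1860/2581, mR=60/89
sensor matrix S = [[120/569, 120/449], [120/89, 120/29]]; det S = 337824000/659396461
solve [mL_A; mL_B] = S·[w00; w01] and [mR_A; mR_B] = S·[w10; w11]:
  w00 = -1, w01 = 1/2, w10 = 1/2, w11 = 0

-1 1/2 1/2 0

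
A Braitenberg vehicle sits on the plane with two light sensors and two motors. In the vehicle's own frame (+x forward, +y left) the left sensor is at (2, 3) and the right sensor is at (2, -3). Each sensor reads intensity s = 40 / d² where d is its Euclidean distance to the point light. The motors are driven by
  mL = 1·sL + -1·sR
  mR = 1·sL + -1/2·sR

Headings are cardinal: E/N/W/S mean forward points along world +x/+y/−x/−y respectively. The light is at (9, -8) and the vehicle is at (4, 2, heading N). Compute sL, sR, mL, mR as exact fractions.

left sensor world pos  = (1, 4); dL² = 208
right sensor world pos = (7, 4); dR² = 148
sL = 40/208 = 5/26
sR = 40/148 = 10/37
mL = 1·sL + -1·sR = -75/962
mR = 1·sL + -1/2·sR = 55/962

5/26 10/37 -75/962 55/962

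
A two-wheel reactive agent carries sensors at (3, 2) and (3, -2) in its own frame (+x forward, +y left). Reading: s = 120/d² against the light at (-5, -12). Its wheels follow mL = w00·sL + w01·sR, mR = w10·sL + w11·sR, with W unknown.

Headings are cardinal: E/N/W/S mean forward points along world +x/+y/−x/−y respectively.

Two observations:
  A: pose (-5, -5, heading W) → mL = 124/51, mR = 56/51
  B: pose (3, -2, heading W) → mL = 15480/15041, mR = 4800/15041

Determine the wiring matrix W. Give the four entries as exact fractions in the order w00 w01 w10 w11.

1/2 1/2 1/2 -1/2

obs A: pose=(-5,-5,W) → sL=60/17, sR=4/3, mL=124/51, mR=56/51
obs B: pose=(3,-2,W) → sL=120/89, sR=120/169, mL=15480/15041, mR=4800/15041
sensor matrix S = [[60/17, 4/3], [120/89, 120/169]]; det S = 181120/255697
solve [mL_A; mL_B] = S·[w00; w01] and [mR_A; mR_B] = S·[w10; w11]:
  w00 = 1/2, w01 = 1/2, w10 = 1/2, w11 = -1/2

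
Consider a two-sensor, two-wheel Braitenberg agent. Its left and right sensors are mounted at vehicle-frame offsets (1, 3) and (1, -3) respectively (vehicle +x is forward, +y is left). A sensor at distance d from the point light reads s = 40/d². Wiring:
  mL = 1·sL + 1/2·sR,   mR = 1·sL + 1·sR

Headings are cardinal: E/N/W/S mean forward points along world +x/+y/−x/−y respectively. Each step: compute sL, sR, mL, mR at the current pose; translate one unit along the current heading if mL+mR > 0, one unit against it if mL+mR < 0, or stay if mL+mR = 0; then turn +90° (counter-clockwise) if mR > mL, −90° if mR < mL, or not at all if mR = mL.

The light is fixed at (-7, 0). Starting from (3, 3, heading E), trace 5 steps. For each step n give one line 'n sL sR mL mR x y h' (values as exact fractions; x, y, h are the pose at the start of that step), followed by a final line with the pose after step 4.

n=0: pose=(3,3,E); sL=40/157, sR=40/121; mL=7980/18997, mR=11120/18997; mL+mR=19100/18997 → advance +1; mR−mL=20/121 → turn +1·90°
n=1: pose=(4,3,N); sL=1/2, sR=10/53; mL=63/106, mR=73/106; mL+mR=68/53 → advance +1; mR−mL=5/53 → turn +1·90°
n=2: pose=(4,4,W); sL=40/101, sR=40/149; mL=7980/15049, mR=10000/15049; mL+mR=17980/15049 → advance +1; mR−mL=20/149 → turn +1·90°
n=3: pose=(3,4,S); sL=20/89, sR=20/29; mL=1470/2581, mR=2360/2581; mL+mR=3830/2581 → advance +1; mR−mL=10/29 → turn +1·90°
n=4: pose=(3,3,E); sL=40/157, sR=40/121; mL=7980/18997, mR=11120/18997; mL+mR=19100/18997 → advance +1; mR−mL=20/121 → turn +1·90°

0 40/157 40/121 7980/18997 11120/18997 3 3 E
1 1/2 10/53 63/106 73/106 4 3 N
2 40/101 40/149 7980/15049 10000/15049 4 4 W
3 20/89 20/29 1470/2581 2360/2581 3 4 S
4 40/157 40/121 7980/18997 11120/18997 3 3 E
final 4 3 N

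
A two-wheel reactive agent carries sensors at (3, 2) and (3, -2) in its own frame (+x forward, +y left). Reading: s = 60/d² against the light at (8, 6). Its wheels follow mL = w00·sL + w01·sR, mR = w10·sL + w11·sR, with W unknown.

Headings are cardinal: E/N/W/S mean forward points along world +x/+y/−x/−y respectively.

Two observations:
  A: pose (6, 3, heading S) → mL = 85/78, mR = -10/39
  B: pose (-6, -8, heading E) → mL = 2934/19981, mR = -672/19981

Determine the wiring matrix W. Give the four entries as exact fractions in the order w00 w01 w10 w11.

obs A: pose=(6,3,S) → sL=5/3, sR=15/13, mL=85/78, mR=-10/39
obs B: pose=(-6,-8,E) → sL=12/53, sR=60/377, mL=2934/19981, mR=-672/19981
sensor matrix S = [[5/3, 15/13], [12/53, 60/377]]; det S = 80/19981
solve [mL_A; mL_B] = S·[w00; w01] and [mR_A; mR_B] = S·[w10; w11]:
  w00 = 1, w01 = -1/2, w10 = -1/2, w11 = 1/2

1 -1/2 -1/2 1/2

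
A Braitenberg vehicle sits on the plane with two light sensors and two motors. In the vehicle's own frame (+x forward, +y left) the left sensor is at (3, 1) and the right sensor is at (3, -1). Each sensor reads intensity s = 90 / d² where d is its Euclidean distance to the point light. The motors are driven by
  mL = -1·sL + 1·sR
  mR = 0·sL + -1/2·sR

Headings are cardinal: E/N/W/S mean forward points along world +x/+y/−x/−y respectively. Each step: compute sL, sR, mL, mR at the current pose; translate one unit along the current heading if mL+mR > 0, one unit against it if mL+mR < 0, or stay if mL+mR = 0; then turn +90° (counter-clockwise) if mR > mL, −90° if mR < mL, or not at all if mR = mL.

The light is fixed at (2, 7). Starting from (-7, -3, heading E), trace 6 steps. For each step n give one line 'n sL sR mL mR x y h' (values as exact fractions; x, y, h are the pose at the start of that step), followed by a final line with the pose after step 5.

n=0: pose=(-7,-3,E); sL=10/13, sR=90/157; mL=-400/2041, mR=-45/157; mL+mR=-985/2041 → advance -1; mR−mL=-185/2041 → turn -1·90°
n=1: pose=(-8,-3,S); sL=9/25, sR=9/29; mL=-36/725, mR=-9/58; mL+mR=-297/1450 → advance -1; mR−mL=-153/1450 → turn -1·90°
n=2: pose=(-8,-2,W); sL=90/269, sR=90/233; mL=3240/62677, mR=-45/233; mL+mR=-8865/62677 → advance -1; mR−mL=-15345/62677 → turn -1·90°
n=3: pose=(-7,-2,N); sL=45/68, sR=9/10; mL=81/340, mR=-9/20; mL+mR=-18/85 → advance -1; mR−mL=-117/170 → turn -1·90°
n=4: pose=(-7,-3,E); sL=10/13, sR=90/157; mL=-400/2041, mR=-45/157; mL+mR=-985/2041 → advance -1; mR−mL=-185/2041 → turn -1·90°
n=5: pose=(-8,-3,S); sL=9/25, sR=9/29; mL=-36/725, mR=-9/58; mL+mR=-297/1450 → advance -1; mR−mL=-153/1450 → turn -1·90°

0 10/13 90/157 -400/2041 -45/157 -7 -3 E
1 9/25 9/29 -36/725 -9/58 -8 -3 S
2 90/269 90/233 3240/62677 -45/233 -8 -2 W
3 45/68 9/10 81/340 -9/20 -7 -2 N
4 10/13 90/157 -400/2041 -45/157 -7 -3 E
5 9/25 9/29 -36/725 -9/58 -8 -3 S
final -8 -2 W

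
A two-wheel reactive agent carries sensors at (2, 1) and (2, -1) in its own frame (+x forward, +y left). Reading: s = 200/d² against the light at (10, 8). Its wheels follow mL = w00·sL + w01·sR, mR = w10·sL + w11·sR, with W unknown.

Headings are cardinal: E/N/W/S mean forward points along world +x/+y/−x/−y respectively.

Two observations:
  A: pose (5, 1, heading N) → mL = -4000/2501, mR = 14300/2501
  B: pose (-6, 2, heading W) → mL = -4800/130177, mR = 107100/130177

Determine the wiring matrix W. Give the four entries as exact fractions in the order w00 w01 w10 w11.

1 -1 1 1/2

obs A: pose=(5,1,N) → sL=200/61, sR=200/41, mL=-4000/2501, mR=14300/2501
obs B: pose=(-6,2,W) → sL=200/373, sR=200/349, mL=-4800/130177, mR=107100/130177
sensor matrix S = [[200/61, 200/41], [200/373, 200/349]]; det S = -239840000/325572677
solve [mL_A; mL_B] = S·[w00; w01] and [mR_A; mR_B] = S·[w10; w11]:
  w00 = 1, w01 = -1, w10 = 1, w11 = 1/2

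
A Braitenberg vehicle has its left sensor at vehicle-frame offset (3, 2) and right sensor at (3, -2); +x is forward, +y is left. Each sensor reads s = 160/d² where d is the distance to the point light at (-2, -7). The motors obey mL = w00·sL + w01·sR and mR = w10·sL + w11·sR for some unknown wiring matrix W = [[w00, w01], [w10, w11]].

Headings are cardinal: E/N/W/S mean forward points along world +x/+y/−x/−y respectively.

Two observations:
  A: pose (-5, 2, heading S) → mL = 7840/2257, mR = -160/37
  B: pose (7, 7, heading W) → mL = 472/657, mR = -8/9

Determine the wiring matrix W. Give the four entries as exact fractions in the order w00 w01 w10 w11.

obs A: pose=(-5,2,S) → sL=160/37, sR=160/61, mL=7840/2257, mR=-160/37
obs B: pose=(7,7,W) → sL=8/9, sR=40/73, mL=472/657, mR=-8/9
sensor matrix S = [[160/37, 160/61], [8/9, 40/73]]; det S = 56320/1482849
solve [mL_A; mL_B] = S·[w00; w01] and [mR_A; mR_B] = S·[w10; w11]:
  w00 = 1/2, w01 = 1/2, w10 = -1, w11 = 0

1/2 1/2 -1 0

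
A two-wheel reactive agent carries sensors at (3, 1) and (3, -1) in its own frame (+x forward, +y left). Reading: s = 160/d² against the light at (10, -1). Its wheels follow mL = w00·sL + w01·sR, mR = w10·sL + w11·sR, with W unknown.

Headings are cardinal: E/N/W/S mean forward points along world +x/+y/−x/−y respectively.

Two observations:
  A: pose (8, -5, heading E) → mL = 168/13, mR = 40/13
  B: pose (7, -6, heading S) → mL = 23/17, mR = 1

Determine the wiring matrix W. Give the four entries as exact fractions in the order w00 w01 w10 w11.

obs A: pose=(8,-5,E) → sL=16, sR=80/13, mL=168/13, mR=40/13
obs B: pose=(7,-6,S) → sL=40/17, sR=2, mL=23/17, mR=1
sensor matrix S = [[16, 80/13], [40/17, 2]]; det S = 3872/221
solve [mL_A; mL_B] = S·[w00; w01] and [mR_A; mR_B] = S·[w10; w11]:
  w00 = 1, w01 = -1/2, w10 = 0, w11 = 1/2

1 -1/2 0 1/2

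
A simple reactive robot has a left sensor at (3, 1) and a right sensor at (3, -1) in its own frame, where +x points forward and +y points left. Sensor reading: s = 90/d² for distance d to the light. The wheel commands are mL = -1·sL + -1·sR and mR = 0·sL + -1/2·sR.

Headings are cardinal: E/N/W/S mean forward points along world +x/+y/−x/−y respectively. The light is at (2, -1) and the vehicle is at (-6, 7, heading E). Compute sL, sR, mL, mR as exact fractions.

left sensor world pos  = (-3, 8); dL² = 106
right sensor world pos = (-3, 6); dR² = 74
sL = 90/106 = 45/53
sR = 90/74 = 45/37
mL = -1·sL + -1·sR = -4050/1961
mR = 0·sL + -1/2·sR = -45/74

45/53 45/37 -4050/1961 -45/74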